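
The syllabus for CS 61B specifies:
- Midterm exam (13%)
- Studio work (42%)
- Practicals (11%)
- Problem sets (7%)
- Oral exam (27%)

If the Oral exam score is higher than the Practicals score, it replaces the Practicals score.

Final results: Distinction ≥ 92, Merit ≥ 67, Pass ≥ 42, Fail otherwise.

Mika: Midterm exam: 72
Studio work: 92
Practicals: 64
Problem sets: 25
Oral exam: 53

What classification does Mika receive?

Merit

Oral exam (53) ≤ Practicals (64), so Practicals stays at 64.
Weighted total:
  Midterm exam 72 × 0.13 = 9.36
  Studio work 92 × 0.42 = 38.64
  Practicals 64 × 0.11 = 7.04
  Problem sets 25 × 0.07 = 1.75
  Oral exam 53 × 0.27 = 14.31
Sum = 71.1
71.1 is ≥ 67 and < 92 → Merit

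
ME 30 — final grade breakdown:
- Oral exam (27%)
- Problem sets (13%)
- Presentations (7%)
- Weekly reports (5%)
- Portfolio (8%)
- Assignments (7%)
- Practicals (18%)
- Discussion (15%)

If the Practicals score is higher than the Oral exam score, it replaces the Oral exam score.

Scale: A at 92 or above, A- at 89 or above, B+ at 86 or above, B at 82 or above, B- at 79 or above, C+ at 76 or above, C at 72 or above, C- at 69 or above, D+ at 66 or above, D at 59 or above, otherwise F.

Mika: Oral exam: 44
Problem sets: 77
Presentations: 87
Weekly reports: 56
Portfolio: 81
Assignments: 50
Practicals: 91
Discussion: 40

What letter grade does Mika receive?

Practicals (91) > Oral exam (44), so Oral exam counts as 91.
Weighted total:
  Oral exam 91 × 0.27 = 24.57
  Problem sets 77 × 0.13 = 10.01
  Presentations 87 × 0.07 = 6.09
  Weekly reports 56 × 0.05 = 2.8
  Portfolio 81 × 0.08 = 6.48
  Assignments 50 × 0.07 = 3.5
  Practicals 91 × 0.18 = 16.38
  Discussion 40 × 0.15 = 6
Sum = 75.83
75.83 is ≥ 72 and < 76 → C

C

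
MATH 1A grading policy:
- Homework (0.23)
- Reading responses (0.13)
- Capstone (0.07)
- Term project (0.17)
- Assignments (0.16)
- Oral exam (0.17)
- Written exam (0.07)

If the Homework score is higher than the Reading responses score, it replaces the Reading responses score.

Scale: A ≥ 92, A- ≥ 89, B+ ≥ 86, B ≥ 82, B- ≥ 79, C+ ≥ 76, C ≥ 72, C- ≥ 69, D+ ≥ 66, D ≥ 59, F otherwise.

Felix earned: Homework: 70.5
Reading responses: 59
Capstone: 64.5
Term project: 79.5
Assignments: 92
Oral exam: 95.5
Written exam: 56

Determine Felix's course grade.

C+

Homework (70.5) > Reading responses (59), so Reading responses counts as 70.5.
Weighted total:
  Homework 70.5 × 0.23 = 16.215
  Reading responses 70.5 × 0.13 = 9.165
  Capstone 64.5 × 0.07 = 4.515
  Term project 79.5 × 0.17 = 13.515
  Assignments 92 × 0.16 = 14.72
  Oral exam 95.5 × 0.17 = 16.235
  Written exam 56 × 0.07 = 3.92
Sum = 78.285
78.285 is ≥ 76 and < 79 → C+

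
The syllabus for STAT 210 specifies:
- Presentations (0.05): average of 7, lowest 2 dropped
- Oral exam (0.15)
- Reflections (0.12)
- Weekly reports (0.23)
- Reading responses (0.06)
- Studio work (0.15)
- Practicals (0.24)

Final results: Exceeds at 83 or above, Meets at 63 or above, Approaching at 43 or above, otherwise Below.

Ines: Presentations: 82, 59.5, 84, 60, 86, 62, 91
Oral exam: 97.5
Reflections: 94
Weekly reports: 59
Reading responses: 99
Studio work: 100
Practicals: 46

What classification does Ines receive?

Meets

Presentations: drop 59.5, 60 → average of remaining 5 = 405/5 = 81
Weighted total:
  Presentations 81 × 0.05 = 4.05
  Oral exam 97.5 × 0.15 = 14.625
  Reflections 94 × 0.12 = 11.28
  Weekly reports 59 × 0.23 = 13.57
  Reading responses 99 × 0.06 = 5.94
  Studio work 100 × 0.15 = 15
  Practicals 46 × 0.24 = 11.04
Sum = 75.505
75.505 is ≥ 63 and < 83 → Meets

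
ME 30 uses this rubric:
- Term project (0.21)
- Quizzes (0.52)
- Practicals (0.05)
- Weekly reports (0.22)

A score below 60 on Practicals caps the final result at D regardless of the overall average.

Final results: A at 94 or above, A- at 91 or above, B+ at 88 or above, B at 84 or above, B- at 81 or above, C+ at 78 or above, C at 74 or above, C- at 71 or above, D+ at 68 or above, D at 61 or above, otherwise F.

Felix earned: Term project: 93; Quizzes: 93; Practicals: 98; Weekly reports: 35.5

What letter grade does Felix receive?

Practicals score 98 ≥ 60: minimum met.
Weighted total:
  Term project 93 × 0.21 = 19.53
  Quizzes 93 × 0.52 = 48.36
  Practicals 98 × 0.05 = 4.9
  Weekly reports 35.5 × 0.22 = 7.81
Sum = 80.6
80.6 is ≥ 78 and < 81 → C+

C+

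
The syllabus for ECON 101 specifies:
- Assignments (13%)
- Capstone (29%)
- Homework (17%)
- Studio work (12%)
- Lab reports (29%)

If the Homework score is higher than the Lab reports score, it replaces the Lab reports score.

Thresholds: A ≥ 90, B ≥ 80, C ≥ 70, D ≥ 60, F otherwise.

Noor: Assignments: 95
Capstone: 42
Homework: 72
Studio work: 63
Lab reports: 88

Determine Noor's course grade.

Homework (72) ≤ Lab reports (88), so Lab reports stays at 88.
Weighted total:
  Assignments 95 × 0.13 = 12.35
  Capstone 42 × 0.29 = 12.18
  Homework 72 × 0.17 = 12.24
  Studio work 63 × 0.12 = 7.56
  Lab reports 88 × 0.29 = 25.52
Sum = 69.85
69.85 is ≥ 60 and < 70 → D

D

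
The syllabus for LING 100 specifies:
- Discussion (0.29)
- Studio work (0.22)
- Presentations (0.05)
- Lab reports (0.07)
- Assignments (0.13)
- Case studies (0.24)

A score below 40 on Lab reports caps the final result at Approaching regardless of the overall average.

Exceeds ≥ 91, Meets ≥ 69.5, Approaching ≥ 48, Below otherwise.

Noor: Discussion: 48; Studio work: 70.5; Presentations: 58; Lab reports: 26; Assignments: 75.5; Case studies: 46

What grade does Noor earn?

Approaching

Lab reports score 26 < 40: minimum not met.
Weighted total:
  Discussion 48 × 0.29 = 13.92
  Studio work 70.5 × 0.22 = 15.51
  Presentations 58 × 0.05 = 2.9
  Lab reports 26 × 0.07 = 1.82
  Assignments 75.5 × 0.13 = 9.815
  Case studies 46 × 0.24 = 11.04
Sum = 55.005
55.005 would be Approaching; cap at Approaching applies → Approaching.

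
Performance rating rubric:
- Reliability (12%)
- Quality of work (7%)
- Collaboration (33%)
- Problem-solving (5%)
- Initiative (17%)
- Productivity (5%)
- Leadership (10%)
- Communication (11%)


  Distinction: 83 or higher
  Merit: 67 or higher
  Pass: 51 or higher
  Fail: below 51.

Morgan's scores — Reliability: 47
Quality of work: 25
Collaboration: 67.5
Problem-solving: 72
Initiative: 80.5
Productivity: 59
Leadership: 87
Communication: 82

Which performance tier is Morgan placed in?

Merit

Weighted total:
  Reliability 47 × 0.12 = 5.64
  Quality of work 25 × 0.07 = 1.75
  Collaboration 67.5 × 0.33 = 22.275
  Problem-solving 72 × 0.05 = 3.6
  Initiative 80.5 × 0.17 = 13.685
  Productivity 59 × 0.05 = 2.95
  Leadership 87 × 0.1 = 8.7
  Communication 82 × 0.11 = 9.02
Sum = 67.62
67.62 is ≥ 67 and < 83 → Merit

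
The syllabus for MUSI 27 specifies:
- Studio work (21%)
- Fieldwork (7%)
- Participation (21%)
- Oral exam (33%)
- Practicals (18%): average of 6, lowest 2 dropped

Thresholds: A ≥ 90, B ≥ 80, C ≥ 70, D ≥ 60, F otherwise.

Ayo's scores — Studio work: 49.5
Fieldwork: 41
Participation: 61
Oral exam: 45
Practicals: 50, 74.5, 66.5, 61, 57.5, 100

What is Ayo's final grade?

Practicals: drop 50, 57.5 → average of remaining 4 = 302/4 = 75.5
Weighted total:
  Studio work 49.5 × 0.21 = 10.395
  Fieldwork 41 × 0.07 = 2.87
  Participation 61 × 0.21 = 12.81
  Oral exam 45 × 0.33 = 14.85
  Practicals 75.5 × 0.18 = 13.59
Sum = 54.515
54.515 < 60 → F

F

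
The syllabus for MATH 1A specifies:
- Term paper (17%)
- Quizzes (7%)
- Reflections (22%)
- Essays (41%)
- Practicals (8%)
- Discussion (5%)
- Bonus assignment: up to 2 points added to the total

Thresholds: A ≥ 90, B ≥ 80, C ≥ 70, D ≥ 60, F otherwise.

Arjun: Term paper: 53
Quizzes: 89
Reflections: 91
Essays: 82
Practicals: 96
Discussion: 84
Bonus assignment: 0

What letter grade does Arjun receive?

B

Weighted total:
  Term paper 53 × 0.17 = 9.01
  Quizzes 89 × 0.07 = 6.23
  Reflections 91 × 0.22 = 20.02
  Essays 82 × 0.41 = 33.62
  Practicals 96 × 0.08 = 7.68
  Discussion 84 × 0.05 = 4.2
Sum = 80.76
Bonus assignment: 80.76 + 0 = 80.76
80.76 is ≥ 80 and < 90 → B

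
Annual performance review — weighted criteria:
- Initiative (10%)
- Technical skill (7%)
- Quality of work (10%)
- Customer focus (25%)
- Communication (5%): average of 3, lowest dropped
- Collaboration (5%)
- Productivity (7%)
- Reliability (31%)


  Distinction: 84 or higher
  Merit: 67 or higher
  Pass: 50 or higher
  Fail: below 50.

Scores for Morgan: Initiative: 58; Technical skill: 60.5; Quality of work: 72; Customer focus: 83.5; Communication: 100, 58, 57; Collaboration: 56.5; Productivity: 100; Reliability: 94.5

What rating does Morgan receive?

Communication: drop 57 → average of remaining 2 = 158/2 = 79
Weighted total:
  Initiative 58 × 0.1 = 5.8
  Technical skill 60.5 × 0.07 = 4.235
  Quality of work 72 × 0.1 = 7.2
  Customer focus 83.5 × 0.25 = 20.875
  Communication 79 × 0.05 = 3.95
  Collaboration 56.5 × 0.05 = 2.825
  Productivity 100 × 0.07 = 7
  Reliability 94.5 × 0.31 = 29.295
Sum = 81.18
81.18 is ≥ 67 and < 84 → Merit

Merit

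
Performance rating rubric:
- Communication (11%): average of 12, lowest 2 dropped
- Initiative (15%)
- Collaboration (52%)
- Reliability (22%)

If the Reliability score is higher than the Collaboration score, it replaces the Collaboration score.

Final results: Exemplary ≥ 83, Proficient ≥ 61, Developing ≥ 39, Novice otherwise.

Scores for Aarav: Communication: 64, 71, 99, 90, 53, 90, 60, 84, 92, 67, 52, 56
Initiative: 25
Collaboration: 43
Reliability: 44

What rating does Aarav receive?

Developing

Communication: drop 52, 53 → average of remaining 10 = 773/10 = 77.3
Reliability (44) > Collaboration (43), so Collaboration counts as 44.
Weighted total:
  Communication 77.3 × 0.11 = 8.503
  Initiative 25 × 0.15 = 3.75
  Collaboration 44 × 0.52 = 22.88
  Reliability 44 × 0.22 = 9.68
Sum = 44.813
44.813 is ≥ 39 and < 61 → Developing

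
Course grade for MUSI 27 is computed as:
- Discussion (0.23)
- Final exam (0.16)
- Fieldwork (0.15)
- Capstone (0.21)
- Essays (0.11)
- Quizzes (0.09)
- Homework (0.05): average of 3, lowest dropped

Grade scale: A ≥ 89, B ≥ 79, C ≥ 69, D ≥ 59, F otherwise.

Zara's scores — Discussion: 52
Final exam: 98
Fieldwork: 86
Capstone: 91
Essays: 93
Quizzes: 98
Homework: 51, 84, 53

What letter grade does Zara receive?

Homework: drop 51 → average of remaining 2 = 137/2 = 68.5
Weighted total:
  Discussion 52 × 0.23 = 11.96
  Final exam 98 × 0.16 = 15.68
  Fieldwork 86 × 0.15 = 12.9
  Capstone 91 × 0.21 = 19.11
  Essays 93 × 0.11 = 10.23
  Quizzes 98 × 0.09 = 8.82
  Homework 68.5 × 0.05 = 3.425
Sum = 82.125
82.125 is ≥ 79 and < 89 → B

B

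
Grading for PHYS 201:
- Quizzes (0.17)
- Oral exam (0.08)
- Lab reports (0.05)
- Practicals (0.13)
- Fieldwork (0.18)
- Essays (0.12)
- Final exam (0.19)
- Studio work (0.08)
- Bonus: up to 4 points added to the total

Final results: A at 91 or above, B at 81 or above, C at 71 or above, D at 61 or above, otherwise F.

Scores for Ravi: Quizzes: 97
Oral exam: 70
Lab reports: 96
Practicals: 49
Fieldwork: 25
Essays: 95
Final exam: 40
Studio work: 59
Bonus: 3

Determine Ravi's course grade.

Weighted total:
  Quizzes 97 × 0.17 = 16.49
  Oral exam 70 × 0.08 = 5.6
  Lab reports 96 × 0.05 = 4.8
  Practicals 49 × 0.13 = 6.37
  Fieldwork 25 × 0.18 = 4.5
  Essays 95 × 0.12 = 11.4
  Final exam 40 × 0.19 = 7.6
  Studio work 59 × 0.08 = 4.72
Sum = 61.48
Bonus: 61.48 + 3 = 64.48
64.48 is ≥ 61 and < 71 → D

D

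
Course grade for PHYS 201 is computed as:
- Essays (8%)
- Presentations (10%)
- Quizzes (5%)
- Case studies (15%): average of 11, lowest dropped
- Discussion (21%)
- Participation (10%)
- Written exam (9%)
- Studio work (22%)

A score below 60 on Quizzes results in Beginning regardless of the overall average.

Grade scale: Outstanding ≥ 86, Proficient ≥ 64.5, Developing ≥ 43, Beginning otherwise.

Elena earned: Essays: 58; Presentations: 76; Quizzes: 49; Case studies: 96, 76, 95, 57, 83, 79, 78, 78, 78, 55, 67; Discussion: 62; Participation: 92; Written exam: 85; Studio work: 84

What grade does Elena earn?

Beginning

Case studies: drop 55 → average of remaining 10 = 787/10 = 78.7
Quizzes score 49 < 60: minimum not met.
Weighted total:
  Essays 58 × 0.08 = 4.64
  Presentations 76 × 0.1 = 7.6
  Quizzes 49 × 0.05 = 2.45
  Case studies 78.7 × 0.15 = 11.805
  Discussion 62 × 0.21 = 13.02
  Participation 92 × 0.1 = 9.2
  Written exam 85 × 0.09 = 7.65
  Studio work 84 × 0.22 = 18.48
Sum = 74.845
Because the Quizzes minimum was not met, the result is Beginning.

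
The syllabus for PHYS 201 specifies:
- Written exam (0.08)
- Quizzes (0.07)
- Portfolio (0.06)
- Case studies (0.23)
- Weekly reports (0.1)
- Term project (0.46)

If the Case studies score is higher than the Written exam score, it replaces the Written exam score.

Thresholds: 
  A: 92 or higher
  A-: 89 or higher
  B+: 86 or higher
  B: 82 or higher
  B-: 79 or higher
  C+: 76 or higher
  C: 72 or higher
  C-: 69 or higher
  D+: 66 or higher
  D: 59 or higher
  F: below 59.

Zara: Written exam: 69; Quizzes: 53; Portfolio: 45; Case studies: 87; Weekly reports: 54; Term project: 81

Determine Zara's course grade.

C+

Case studies (87) > Written exam (69), so Written exam counts as 87.
Weighted total:
  Written exam 87 × 0.08 = 6.96
  Quizzes 53 × 0.07 = 3.71
  Portfolio 45 × 0.06 = 2.7
  Case studies 87 × 0.23 = 20.01
  Weekly reports 54 × 0.1 = 5.4
  Term project 81 × 0.46 = 37.26
Sum = 76.04
76.04 is ≥ 76 and < 79 → C+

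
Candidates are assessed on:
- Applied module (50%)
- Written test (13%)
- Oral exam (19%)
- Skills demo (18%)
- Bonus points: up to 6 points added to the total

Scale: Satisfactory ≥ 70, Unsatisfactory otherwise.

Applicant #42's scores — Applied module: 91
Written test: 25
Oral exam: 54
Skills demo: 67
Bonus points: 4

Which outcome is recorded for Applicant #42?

Satisfactory

Weighted total:
  Applied module 91 × 0.5 = 45.5
  Written test 25 × 0.13 = 3.25
  Oral exam 54 × 0.19 = 10.26
  Skills demo 67 × 0.18 = 12.06
Sum = 71.07
Bonus points: 71.07 + 4 = 75.07
75.07 ≥ 70 → Satisfactory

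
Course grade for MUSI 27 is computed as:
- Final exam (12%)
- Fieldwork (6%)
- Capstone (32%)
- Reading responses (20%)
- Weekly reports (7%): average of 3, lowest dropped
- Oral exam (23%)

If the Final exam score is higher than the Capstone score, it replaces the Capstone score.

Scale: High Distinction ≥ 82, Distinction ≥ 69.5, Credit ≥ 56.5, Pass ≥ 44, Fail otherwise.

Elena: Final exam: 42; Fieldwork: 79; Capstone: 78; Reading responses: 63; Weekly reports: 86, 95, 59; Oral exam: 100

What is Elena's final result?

Distinction

Weekly reports: drop 59 → average of remaining 2 = 181/2 = 90.5
Final exam (42) ≤ Capstone (78), so Capstone stays at 78.
Weighted total:
  Final exam 42 × 0.12 = 5.04
  Fieldwork 79 × 0.06 = 4.74
  Capstone 78 × 0.32 = 24.96
  Reading responses 63 × 0.2 = 12.6
  Weekly reports 90.5 × 0.07 = 6.335
  Oral exam 100 × 0.23 = 23
Sum = 76.675
76.675 is ≥ 69.5 and < 82 → Distinction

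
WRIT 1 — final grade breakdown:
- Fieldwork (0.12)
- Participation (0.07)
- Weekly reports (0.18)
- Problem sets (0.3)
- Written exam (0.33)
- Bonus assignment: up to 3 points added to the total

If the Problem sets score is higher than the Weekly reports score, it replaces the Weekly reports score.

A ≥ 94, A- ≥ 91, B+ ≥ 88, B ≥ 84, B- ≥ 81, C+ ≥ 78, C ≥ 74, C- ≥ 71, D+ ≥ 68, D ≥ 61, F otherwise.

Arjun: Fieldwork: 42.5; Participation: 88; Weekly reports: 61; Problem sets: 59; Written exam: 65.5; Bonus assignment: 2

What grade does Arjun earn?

Problem sets (59) ≤ Weekly reports (61), so Weekly reports stays at 61.
Weighted total:
  Fieldwork 42.5 × 0.12 = 5.1
  Participation 88 × 0.07 = 6.16
  Weekly reports 61 × 0.18 = 10.98
  Problem sets 59 × 0.3 = 17.7
  Written exam 65.5 × 0.33 = 21.615
Sum = 61.555
Bonus assignment: 61.555 + 2 = 63.555
63.555 is ≥ 61 and < 68 → D

D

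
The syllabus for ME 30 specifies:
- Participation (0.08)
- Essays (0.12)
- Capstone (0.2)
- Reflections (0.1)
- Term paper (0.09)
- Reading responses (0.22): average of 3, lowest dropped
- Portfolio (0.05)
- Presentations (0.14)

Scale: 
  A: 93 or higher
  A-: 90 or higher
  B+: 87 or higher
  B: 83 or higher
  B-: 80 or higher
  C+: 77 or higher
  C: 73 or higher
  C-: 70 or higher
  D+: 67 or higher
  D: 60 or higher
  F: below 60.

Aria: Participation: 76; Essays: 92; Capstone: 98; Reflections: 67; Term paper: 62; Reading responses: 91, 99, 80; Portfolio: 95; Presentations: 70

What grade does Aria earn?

B

Reading responses: drop 80 → average of remaining 2 = 190/2 = 95
Weighted total:
  Participation 76 × 0.08 = 6.08
  Essays 92 × 0.12 = 11.04
  Capstone 98 × 0.2 = 19.6
  Reflections 67 × 0.1 = 6.7
  Term paper 62 × 0.09 = 5.58
  Reading responses 95 × 0.22 = 20.9
  Portfolio 95 × 0.05 = 4.75
  Presentations 70 × 0.14 = 9.8
Sum = 84.45
84.45 is ≥ 83 and < 87 → B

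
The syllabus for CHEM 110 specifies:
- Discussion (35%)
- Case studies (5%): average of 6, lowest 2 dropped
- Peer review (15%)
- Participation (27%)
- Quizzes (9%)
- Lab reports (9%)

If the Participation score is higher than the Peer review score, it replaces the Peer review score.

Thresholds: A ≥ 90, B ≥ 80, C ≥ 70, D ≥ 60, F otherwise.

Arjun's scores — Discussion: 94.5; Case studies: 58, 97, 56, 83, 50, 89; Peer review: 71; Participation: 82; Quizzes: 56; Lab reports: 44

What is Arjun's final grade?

Case studies: drop 50, 56 → average of remaining 4 = 327/4 = 81.75
Participation (82) > Peer review (71), so Peer review counts as 82.
Weighted total:
  Discussion 94.5 × 0.35 = 33.075
  Case studies 81.75 × 0.05 = 4.0875
  Peer review 82 × 0.15 = 12.3
  Participation 82 × 0.27 = 22.14
  Quizzes 56 × 0.09 = 5.04
  Lab reports 44 × 0.09 = 3.96
Sum = 80.6025
80.6025 is ≥ 80 and < 90 → B

B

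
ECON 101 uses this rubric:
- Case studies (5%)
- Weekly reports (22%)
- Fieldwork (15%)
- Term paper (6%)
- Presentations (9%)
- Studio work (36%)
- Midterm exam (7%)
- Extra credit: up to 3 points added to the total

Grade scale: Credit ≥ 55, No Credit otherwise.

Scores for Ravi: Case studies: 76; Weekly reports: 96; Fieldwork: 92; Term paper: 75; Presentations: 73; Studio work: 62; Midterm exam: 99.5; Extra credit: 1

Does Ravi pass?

Weighted total:
  Case studies 76 × 0.05 = 3.8
  Weekly reports 96 × 0.22 = 21.12
  Fieldwork 92 × 0.15 = 13.8
  Term paper 75 × 0.06 = 4.5
  Presentations 73 × 0.09 = 6.57
  Studio work 62 × 0.36 = 22.32
  Midterm exam 99.5 × 0.07 = 6.965
Sum = 79.075
Extra credit: 79.075 + 1 = 80.075
80.075 ≥ 55 → Credit

Credit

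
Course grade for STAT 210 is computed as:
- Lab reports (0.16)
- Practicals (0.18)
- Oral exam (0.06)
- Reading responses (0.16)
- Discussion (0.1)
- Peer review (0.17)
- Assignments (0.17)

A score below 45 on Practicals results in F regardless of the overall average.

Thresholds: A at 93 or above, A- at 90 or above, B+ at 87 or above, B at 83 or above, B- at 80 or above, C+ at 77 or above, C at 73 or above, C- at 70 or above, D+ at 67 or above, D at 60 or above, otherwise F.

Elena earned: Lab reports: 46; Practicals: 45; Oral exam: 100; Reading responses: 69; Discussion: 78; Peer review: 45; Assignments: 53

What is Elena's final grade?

F

Practicals score 45 ≥ 45: minimum met.
Weighted total:
  Lab reports 46 × 0.16 = 7.36
  Practicals 45 × 0.18 = 8.1
  Oral exam 100 × 0.06 = 6
  Reading responses 69 × 0.16 = 11.04
  Discussion 78 × 0.1 = 7.8
  Peer review 45 × 0.17 = 7.65
  Assignments 53 × 0.17 = 9.01
Sum = 56.96
56.96 < 60 → F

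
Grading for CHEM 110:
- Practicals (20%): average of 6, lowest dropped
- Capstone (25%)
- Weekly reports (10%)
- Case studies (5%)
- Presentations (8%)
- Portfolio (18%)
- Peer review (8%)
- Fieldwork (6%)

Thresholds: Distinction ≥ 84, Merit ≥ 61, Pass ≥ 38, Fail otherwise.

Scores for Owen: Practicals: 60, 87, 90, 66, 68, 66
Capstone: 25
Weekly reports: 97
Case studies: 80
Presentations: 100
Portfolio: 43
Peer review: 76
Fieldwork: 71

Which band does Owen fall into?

Practicals: drop 60 → average of remaining 5 = 377/5 = 75.4
Weighted total:
  Practicals 75.4 × 0.2 = 15.08
  Capstone 25 × 0.25 = 6.25
  Weekly reports 97 × 0.1 = 9.7
  Case studies 80 × 0.05 = 4
  Presentations 100 × 0.08 = 8
  Portfolio 43 × 0.18 = 7.74
  Peer review 76 × 0.08 = 6.08
  Fieldwork 71 × 0.06 = 4.26
Sum = 61.11
61.11 is ≥ 61 and < 84 → Merit

Merit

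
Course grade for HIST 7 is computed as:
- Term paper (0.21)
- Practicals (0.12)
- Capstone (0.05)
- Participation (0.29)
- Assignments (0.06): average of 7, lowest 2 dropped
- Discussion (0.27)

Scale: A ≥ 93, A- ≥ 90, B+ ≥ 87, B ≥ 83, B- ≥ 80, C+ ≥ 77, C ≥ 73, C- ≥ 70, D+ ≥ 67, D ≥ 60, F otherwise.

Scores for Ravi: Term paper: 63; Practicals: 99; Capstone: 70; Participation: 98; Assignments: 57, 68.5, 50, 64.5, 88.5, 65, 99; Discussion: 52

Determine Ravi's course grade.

C

Assignments: drop 50, 57 → average of remaining 5 = 385.5/5 = 77.1
Weighted total:
  Term paper 63 × 0.21 = 13.23
  Practicals 99 × 0.12 = 11.88
  Capstone 70 × 0.05 = 3.5
  Participation 98 × 0.29 = 28.42
  Assignments 77.1 × 0.06 = 4.626
  Discussion 52 × 0.27 = 14.04
Sum = 75.696
75.696 is ≥ 73 and < 77 → C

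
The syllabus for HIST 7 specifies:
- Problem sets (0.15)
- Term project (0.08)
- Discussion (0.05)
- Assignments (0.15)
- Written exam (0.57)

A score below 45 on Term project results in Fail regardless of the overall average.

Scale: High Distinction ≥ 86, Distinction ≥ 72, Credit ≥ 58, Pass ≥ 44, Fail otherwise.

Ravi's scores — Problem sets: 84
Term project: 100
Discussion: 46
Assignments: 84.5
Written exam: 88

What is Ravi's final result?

Term project score 100 ≥ 45: minimum met.
Weighted total:
  Problem sets 84 × 0.15 = 12.6
  Term project 100 × 0.08 = 8
  Discussion 46 × 0.05 = 2.3
  Assignments 84.5 × 0.15 = 12.675
  Written exam 88 × 0.57 = 50.16
Sum = 85.735
85.735 is ≥ 72 and < 86 → Distinction

Distinction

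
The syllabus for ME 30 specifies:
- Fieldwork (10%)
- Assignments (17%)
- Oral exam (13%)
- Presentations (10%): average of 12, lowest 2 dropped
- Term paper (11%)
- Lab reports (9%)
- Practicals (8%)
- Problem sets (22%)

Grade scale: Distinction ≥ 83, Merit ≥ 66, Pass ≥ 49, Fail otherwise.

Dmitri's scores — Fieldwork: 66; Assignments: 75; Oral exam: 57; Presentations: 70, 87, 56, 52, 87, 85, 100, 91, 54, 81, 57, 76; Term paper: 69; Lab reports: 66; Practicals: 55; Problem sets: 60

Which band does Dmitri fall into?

Pass

Presentations: drop 52, 54 → average of remaining 10 = 790/10 = 79
Weighted total:
  Fieldwork 66 × 0.1 = 6.6
  Assignments 75 × 0.17 = 12.75
  Oral exam 57 × 0.13 = 7.41
  Presentations 79 × 0.1 = 7.9
  Term paper 69 × 0.11 = 7.59
  Lab reports 66 × 0.09 = 5.94
  Practicals 55 × 0.08 = 4.4
  Problem sets 60 × 0.22 = 13.2
Sum = 65.79
65.79 is ≥ 49 and < 66 → Pass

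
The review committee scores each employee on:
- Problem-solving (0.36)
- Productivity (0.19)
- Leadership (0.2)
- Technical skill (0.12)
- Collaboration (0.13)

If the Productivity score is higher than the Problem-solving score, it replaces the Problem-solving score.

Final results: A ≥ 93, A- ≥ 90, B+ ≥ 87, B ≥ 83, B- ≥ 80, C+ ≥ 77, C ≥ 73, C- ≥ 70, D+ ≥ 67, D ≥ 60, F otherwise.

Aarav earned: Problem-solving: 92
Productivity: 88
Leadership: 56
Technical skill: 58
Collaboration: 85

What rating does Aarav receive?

C+

Productivity (88) ≤ Problem-solving (92), so Problem-solving stays at 92.
Weighted total:
  Problem-solving 92 × 0.36 = 33.12
  Productivity 88 × 0.19 = 16.72
  Leadership 56 × 0.2 = 11.2
  Technical skill 58 × 0.12 = 6.96
  Collaboration 85 × 0.13 = 11.05
Sum = 79.05
79.05 is ≥ 77 and < 80 → C+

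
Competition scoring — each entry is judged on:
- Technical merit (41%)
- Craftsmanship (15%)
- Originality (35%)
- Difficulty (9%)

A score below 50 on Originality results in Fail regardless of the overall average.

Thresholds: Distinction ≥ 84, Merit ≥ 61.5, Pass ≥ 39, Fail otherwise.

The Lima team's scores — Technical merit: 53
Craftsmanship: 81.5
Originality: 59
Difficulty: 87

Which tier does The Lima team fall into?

Originality score 59 ≥ 50: minimum met.
Weighted total:
  Technical merit 53 × 0.41 = 21.73
  Craftsmanship 81.5 × 0.15 = 12.225
  Originality 59 × 0.35 = 20.65
  Difficulty 87 × 0.09 = 7.83
Sum = 62.435
62.435 is ≥ 61.5 and < 84 → Merit

Merit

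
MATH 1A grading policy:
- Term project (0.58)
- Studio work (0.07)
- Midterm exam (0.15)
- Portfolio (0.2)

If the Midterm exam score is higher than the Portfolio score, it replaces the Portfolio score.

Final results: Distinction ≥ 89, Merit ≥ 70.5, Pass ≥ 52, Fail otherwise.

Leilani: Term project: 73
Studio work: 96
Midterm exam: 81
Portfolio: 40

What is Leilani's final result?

Midterm exam (81) > Portfolio (40), so Portfolio counts as 81.
Weighted total:
  Term project 73 × 0.58 = 42.34
  Studio work 96 × 0.07 = 6.72
  Midterm exam 81 × 0.15 = 12.15
  Portfolio 81 × 0.2 = 16.2
Sum = 77.41
77.41 is ≥ 70.5 and < 89 → Merit

Merit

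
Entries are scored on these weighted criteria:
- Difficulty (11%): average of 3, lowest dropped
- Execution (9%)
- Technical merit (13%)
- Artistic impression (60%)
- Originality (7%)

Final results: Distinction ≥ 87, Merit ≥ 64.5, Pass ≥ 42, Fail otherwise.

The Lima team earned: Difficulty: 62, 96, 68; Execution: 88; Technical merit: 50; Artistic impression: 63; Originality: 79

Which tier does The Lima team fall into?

Merit

Difficulty: drop 62 → average of remaining 2 = 164/2 = 82
Weighted total:
  Difficulty 82 × 0.11 = 9.02
  Execution 88 × 0.09 = 7.92
  Technical merit 50 × 0.13 = 6.5
  Artistic impression 63 × 0.6 = 37.8
  Originality 79 × 0.07 = 5.53
Sum = 66.77
66.77 is ≥ 64.5 and < 87 → Merit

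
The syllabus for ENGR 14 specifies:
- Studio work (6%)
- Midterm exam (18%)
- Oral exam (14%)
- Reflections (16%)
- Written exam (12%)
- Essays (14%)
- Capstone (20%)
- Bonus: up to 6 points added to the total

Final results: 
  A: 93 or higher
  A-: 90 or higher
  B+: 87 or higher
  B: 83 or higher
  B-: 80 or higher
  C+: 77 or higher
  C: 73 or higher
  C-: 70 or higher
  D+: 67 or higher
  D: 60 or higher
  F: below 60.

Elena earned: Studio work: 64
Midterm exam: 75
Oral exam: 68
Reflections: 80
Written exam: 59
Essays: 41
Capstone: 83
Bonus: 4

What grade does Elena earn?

C

Weighted total:
  Studio work 64 × 0.06 = 3.84
  Midterm exam 75 × 0.18 = 13.5
  Oral exam 68 × 0.14 = 9.52
  Reflections 80 × 0.16 = 12.8
  Written exam 59 × 0.12 = 7.08
  Essays 41 × 0.14 = 5.74
  Capstone 83 × 0.2 = 16.6
Sum = 69.08
Bonus: 69.08 + 4 = 73.08
73.08 is ≥ 73 and < 77 → C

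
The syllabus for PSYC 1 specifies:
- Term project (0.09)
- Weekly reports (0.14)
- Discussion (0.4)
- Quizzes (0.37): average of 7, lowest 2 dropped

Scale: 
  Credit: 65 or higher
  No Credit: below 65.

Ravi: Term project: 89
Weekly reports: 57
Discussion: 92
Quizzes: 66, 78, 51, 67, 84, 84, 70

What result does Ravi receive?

Credit

Quizzes: drop 51, 66 → average of remaining 5 = 383/5 = 76.6
Weighted total:
  Term project 89 × 0.09 = 8.01
  Weekly reports 57 × 0.14 = 7.98
  Discussion 92 × 0.4 = 36.8
  Quizzes 76.6 × 0.37 = 28.342
Sum = 81.132
81.132 ≥ 65 → Credit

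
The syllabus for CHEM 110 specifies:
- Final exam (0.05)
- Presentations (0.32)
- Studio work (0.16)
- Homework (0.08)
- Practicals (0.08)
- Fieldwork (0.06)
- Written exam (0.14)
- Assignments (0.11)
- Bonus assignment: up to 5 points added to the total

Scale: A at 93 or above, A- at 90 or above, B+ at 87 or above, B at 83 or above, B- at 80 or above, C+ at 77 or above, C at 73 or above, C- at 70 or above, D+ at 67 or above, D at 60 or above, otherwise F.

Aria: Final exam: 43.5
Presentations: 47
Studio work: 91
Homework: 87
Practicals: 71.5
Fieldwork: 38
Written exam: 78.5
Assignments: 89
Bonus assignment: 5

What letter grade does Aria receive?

Weighted total:
  Final exam 43.5 × 0.05 = 2.175
  Presentations 47 × 0.32 = 15.04
  Studio work 91 × 0.16 = 14.56
  Homework 87 × 0.08 = 6.96
  Practicals 71.5 × 0.08 = 5.72
  Fieldwork 38 × 0.06 = 2.28
  Written exam 78.5 × 0.14 = 10.99
  Assignments 89 × 0.11 = 9.79
Sum = 67.515
Bonus assignment: 67.515 + 5 = 72.515
72.515 is ≥ 70 and < 73 → C-

C-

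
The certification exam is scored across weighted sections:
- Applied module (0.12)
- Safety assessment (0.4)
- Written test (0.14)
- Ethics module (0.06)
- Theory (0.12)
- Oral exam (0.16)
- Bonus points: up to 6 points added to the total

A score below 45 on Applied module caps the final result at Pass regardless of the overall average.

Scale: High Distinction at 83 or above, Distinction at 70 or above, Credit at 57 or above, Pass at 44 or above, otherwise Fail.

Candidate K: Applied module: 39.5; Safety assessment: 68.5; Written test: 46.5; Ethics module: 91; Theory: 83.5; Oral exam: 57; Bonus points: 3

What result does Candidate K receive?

Pass

Applied module score 39.5 < 45: minimum not met.
Weighted total:
  Applied module 39.5 × 0.12 = 4.74
  Safety assessment 68.5 × 0.4 = 27.4
  Written test 46.5 × 0.14 = 6.51
  Ethics module 91 × 0.06 = 5.46
  Theory 83.5 × 0.12 = 10.02
  Oral exam 57 × 0.16 = 9.12
Sum = 63.25
Bonus points: 63.25 + 3 = 66.25
66.25 would be Credit; cap at Pass applies → Pass.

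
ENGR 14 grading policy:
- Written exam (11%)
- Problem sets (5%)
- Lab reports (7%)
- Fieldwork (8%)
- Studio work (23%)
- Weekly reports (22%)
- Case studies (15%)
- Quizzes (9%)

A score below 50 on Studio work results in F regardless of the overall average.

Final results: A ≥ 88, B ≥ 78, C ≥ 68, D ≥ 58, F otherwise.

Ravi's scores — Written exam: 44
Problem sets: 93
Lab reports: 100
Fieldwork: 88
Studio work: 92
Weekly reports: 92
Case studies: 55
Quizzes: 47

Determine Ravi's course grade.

Studio work score 92 ≥ 50: minimum met.
Weighted total:
  Written exam 44 × 0.11 = 4.84
  Problem sets 93 × 0.05 = 4.65
  Lab reports 100 × 0.07 = 7
  Fieldwork 88 × 0.08 = 7.04
  Studio work 92 × 0.23 = 21.16
  Weekly reports 92 × 0.22 = 20.24
  Case studies 55 × 0.15 = 8.25
  Quizzes 47 × 0.09 = 4.23
Sum = 77.41
77.41 is ≥ 68 and < 78 → C

C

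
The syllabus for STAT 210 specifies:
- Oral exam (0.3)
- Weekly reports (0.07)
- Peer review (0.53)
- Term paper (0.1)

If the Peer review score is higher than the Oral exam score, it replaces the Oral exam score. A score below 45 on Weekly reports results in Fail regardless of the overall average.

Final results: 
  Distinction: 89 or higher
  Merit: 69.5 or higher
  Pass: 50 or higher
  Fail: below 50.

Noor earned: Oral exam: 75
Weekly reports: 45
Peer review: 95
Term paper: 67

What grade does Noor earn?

Peer review (95) > Oral exam (75), so Oral exam counts as 95.
Weekly reports score 45 ≥ 45: minimum met.
Weighted total:
  Oral exam 95 × 0.3 = 28.5
  Weekly reports 45 × 0.07 = 3.15
  Peer review 95 × 0.53 = 50.35
  Term paper 67 × 0.1 = 6.7
Sum = 88.7
88.7 is ≥ 69.5 and < 89 → Merit

Merit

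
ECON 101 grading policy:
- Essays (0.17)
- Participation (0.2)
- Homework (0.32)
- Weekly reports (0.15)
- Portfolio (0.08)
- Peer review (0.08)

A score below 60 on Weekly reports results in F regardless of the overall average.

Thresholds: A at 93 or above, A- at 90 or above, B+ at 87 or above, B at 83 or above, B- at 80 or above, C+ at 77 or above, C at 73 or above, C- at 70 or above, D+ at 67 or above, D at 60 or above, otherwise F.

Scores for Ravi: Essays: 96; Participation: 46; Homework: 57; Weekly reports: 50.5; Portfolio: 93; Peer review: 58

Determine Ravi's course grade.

F

Weekly reports score 50.5 < 60: minimum not met.
Weighted total:
  Essays 96 × 0.17 = 16.32
  Participation 46 × 0.2 = 9.2
  Homework 57 × 0.32 = 18.24
  Weekly reports 50.5 × 0.15 = 7.575
  Portfolio 93 × 0.08 = 7.44
  Peer review 58 × 0.08 = 4.64
Sum = 63.415
Because the Weekly reports minimum was not met, the result is F.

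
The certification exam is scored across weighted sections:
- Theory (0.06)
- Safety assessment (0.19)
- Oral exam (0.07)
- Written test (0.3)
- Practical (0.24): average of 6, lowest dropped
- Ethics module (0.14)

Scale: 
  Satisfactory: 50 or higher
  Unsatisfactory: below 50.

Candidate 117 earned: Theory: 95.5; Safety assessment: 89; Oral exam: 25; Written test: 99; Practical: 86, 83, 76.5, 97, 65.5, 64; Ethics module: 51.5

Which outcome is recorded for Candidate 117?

Practical: drop 64 → average of remaining 5 = 408/5 = 81.6
Weighted total:
  Theory 95.5 × 0.06 = 5.73
  Safety assessment 89 × 0.19 = 16.91
  Oral exam 25 × 0.07 = 1.75
  Written test 99 × 0.3 = 29.7
  Practical 81.6 × 0.24 = 19.584
  Ethics module 51.5 × 0.14 = 7.21
Sum = 80.884
80.884 ≥ 50 → Satisfactory

Satisfactory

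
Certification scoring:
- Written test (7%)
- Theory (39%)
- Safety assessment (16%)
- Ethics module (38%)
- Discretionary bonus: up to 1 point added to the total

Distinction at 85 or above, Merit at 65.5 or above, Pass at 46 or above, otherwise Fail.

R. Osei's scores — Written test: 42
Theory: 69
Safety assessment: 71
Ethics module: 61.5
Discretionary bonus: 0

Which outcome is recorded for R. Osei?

Weighted total:
  Written test 42 × 0.07 = 2.94
  Theory 69 × 0.39 = 26.91
  Safety assessment 71 × 0.16 = 11.36
  Ethics module 61.5 × 0.38 = 23.37
Sum = 64.58
Discretionary bonus: 64.58 + 0 = 64.58
64.58 is ≥ 46 and < 65.5 → Pass

Pass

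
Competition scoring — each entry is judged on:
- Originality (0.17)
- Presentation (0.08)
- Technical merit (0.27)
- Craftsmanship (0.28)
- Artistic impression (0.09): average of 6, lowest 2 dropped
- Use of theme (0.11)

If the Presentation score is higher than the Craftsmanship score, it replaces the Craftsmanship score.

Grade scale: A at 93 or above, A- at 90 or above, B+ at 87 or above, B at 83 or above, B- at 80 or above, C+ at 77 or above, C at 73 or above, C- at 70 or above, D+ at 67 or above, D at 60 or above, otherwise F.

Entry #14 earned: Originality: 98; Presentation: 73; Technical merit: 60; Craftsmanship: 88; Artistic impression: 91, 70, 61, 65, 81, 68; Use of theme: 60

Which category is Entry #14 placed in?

Artistic impression: drop 61, 65 → average of remaining 4 = 310/4 = 77.5
Presentation (73) ≤ Craftsmanship (88), so Craftsmanship stays at 88.
Weighted total:
  Originality 98 × 0.17 = 16.66
  Presentation 73 × 0.08 = 5.84
  Technical merit 60 × 0.27 = 16.2
  Craftsmanship 88 × 0.28 = 24.64
  Artistic impression 77.5 × 0.09 = 6.975
  Use of theme 60 × 0.11 = 6.6
Sum = 76.915
76.915 is ≥ 73 and < 77 → C

C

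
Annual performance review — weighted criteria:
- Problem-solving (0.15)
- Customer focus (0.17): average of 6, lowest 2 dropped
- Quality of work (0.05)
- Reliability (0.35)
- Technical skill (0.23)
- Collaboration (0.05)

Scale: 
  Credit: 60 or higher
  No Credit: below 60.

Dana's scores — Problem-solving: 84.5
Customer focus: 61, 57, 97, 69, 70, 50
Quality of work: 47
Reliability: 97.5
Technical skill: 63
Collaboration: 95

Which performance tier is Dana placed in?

Customer focus: drop 50, 57 → average of remaining 4 = 297/4 = 74.25
Weighted total:
  Problem-solving 84.5 × 0.15 = 12.675
  Customer focus 74.25 × 0.17 = 12.6225
  Quality of work 47 × 0.05 = 2.35
  Reliability 97.5 × 0.35 = 34.125
  Technical skill 63 × 0.23 = 14.49
  Collaboration 95 × 0.05 = 4.75
Sum = 81.0125
81.0125 ≥ 60 → Credit

Credit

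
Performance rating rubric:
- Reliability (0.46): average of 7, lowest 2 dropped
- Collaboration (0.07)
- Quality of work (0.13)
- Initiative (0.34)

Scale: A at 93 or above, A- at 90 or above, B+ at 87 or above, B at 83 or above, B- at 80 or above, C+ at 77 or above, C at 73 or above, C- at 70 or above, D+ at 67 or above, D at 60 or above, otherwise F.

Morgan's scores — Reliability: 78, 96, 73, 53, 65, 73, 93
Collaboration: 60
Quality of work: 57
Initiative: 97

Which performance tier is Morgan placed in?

Reliability: drop 53, 65 → average of remaining 5 = 413/5 = 82.6
Weighted total:
  Reliability 82.6 × 0.46 = 37.996
  Collaboration 60 × 0.07 = 4.2
  Quality of work 57 × 0.13 = 7.41
  Initiative 97 × 0.34 = 32.98
Sum = 82.586
82.586 is ≥ 80 and < 83 → B-

B-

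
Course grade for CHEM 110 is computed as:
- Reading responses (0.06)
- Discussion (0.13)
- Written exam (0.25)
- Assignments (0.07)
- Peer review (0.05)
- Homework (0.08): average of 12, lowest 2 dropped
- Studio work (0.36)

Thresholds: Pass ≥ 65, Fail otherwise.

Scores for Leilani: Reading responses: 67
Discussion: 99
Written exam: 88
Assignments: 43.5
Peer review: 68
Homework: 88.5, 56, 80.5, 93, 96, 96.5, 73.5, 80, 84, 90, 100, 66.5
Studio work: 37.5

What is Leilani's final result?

Pass

Homework: drop 56, 66.5 → average of remaining 10 = 882/10 = 88.2
Weighted total:
  Reading responses 67 × 0.06 = 4.02
  Discussion 99 × 0.13 = 12.87
  Written exam 88 × 0.25 = 22
  Assignments 43.5 × 0.07 = 3.045
  Peer review 68 × 0.05 = 3.4
  Homework 88.2 × 0.08 = 7.056
  Studio work 37.5 × 0.36 = 13.5
Sum = 65.891
65.891 ≥ 65 → Pass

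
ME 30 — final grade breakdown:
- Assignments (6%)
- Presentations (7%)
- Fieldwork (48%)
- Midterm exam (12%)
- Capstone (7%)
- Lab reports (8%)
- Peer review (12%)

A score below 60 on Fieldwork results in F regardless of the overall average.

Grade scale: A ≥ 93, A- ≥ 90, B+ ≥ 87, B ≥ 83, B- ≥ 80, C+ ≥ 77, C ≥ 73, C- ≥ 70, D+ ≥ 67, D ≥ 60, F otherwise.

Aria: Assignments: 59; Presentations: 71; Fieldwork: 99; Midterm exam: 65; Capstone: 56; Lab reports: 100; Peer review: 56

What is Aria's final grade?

Fieldwork score 99 ≥ 60: minimum met.
Weighted total:
  Assignments 59 × 0.06 = 3.54
  Presentations 71 × 0.07 = 4.97
  Fieldwork 99 × 0.48 = 47.52
  Midterm exam 65 × 0.12 = 7.8
  Capstone 56 × 0.07 = 3.92
  Lab reports 100 × 0.08 = 8
  Peer review 56 × 0.12 = 6.72
Sum = 82.47
82.47 is ≥ 80 and < 83 → B-

B-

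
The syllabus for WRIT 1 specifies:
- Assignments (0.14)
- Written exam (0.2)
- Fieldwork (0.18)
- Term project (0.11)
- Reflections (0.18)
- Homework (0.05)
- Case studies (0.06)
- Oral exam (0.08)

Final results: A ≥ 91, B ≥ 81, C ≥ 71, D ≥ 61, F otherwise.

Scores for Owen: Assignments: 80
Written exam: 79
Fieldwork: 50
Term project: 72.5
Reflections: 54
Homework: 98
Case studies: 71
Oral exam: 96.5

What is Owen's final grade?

Weighted total:
  Assignments 80 × 0.14 = 11.2
  Written exam 79 × 0.2 = 15.8
  Fieldwork 50 × 0.18 = 9
  Term project 72.5 × 0.11 = 7.975
  Reflections 54 × 0.18 = 9.72
  Homework 98 × 0.05 = 4.9
  Case studies 71 × 0.06 = 4.26
  Oral exam 96.5 × 0.08 = 7.72
Sum = 70.575
70.575 is ≥ 61 and < 71 → D

D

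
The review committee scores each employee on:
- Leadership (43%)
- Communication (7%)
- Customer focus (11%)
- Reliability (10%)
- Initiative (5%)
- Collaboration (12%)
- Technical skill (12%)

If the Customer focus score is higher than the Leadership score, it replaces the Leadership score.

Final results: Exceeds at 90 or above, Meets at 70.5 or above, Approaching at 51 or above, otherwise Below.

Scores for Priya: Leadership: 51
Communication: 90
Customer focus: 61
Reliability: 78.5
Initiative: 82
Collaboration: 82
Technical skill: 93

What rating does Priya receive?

Customer focus (61) > Leadership (51), so Leadership counts as 61.
Weighted total:
  Leadership 61 × 0.43 = 26.23
  Communication 90 × 0.07 = 6.3
  Customer focus 61 × 0.11 = 6.71
  Reliability 78.5 × 0.1 = 7.85
  Initiative 82 × 0.05 = 4.1
  Collaboration 82 × 0.12 = 9.84
  Technical skill 93 × 0.12 = 11.16
Sum = 72.19
72.19 is ≥ 70.5 and < 90 → Meets

Meets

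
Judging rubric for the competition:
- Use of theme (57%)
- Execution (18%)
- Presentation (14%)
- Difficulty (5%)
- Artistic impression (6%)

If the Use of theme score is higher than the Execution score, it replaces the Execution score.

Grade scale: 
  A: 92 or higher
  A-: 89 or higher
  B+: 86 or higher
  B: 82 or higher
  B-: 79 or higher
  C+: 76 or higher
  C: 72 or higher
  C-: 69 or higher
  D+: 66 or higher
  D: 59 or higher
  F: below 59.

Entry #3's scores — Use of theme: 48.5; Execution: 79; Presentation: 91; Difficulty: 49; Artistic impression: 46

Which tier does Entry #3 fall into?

Use of theme (48.5) ≤ Execution (79), so Execution stays at 79.
Weighted total:
  Use of theme 48.5 × 0.57 = 27.645
  Execution 79 × 0.18 = 14.22
  Presentation 91 × 0.14 = 12.74
  Difficulty 49 × 0.05 = 2.45
  Artistic impression 46 × 0.06 = 2.76
Sum = 59.815
59.815 is ≥ 59 and < 66 → D

D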